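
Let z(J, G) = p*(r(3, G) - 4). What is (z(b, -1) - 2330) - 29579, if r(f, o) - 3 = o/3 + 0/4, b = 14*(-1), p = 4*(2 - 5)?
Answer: -31893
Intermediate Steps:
p = -12 (p = 4*(-3) = -12)
b = -14
r(f, o) = 3 + o/3 (r(f, o) = 3 + (o/3 + 0/4) = 3 + (o*(⅓) + 0*(¼)) = 3 + (o/3 + 0) = 3 + o/3)
z(J, G) = 12 - 4*G (z(J, G) = -12*((3 + G/3) - 4) = -12*(-1 + G/3) = 12 - 4*G)
(z(b, -1) - 2330) - 29579 = ((12 - 4*(-1)) - 2330) - 29579 = ((12 + 4) - 2330) - 29579 = (16 - 2330) - 29579 = -2314 - 29579 = -31893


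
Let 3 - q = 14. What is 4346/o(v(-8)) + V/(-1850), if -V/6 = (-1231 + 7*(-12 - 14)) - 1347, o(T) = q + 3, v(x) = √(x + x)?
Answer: -408629/740 ≈ -552.20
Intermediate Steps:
q = -11 (q = 3 - 1*14 = 3 - 14 = -11)
v(x) = √2*√x (v(x) = √(2*x) = √2*√x)
o(T) = -8 (o(T) = -11 + 3 = -8)
V = 16560 (V = -6*((-1231 + 7*(-12 - 14)) - 1347) = -6*((-1231 + 7*(-26)) - 1347) = -6*((-1231 - 182) - 1347) = -6*(-1413 - 1347) = -6*(-2760) = 16560)
4346/o(v(-8)) + V/(-1850) = 4346/(-8) + 16560/(-1850) = 4346*(-⅛) + 16560*(-1/1850) = -2173/4 - 1656/185 = -408629/740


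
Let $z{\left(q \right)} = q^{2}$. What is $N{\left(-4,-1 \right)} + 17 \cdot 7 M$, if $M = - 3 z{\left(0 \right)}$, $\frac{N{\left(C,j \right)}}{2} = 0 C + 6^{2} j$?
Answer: $-72$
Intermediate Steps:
$N{\left(C,j \right)} = 72 j$ ($N{\left(C,j \right)} = 2 \left(0 C + 6^{2} j\right) = 2 \left(0 + 36 j\right) = 2 \cdot 36 j = 72 j$)
$M = 0$ ($M = - 3 \cdot 0^{2} = \left(-3\right) 0 = 0$)
$N{\left(-4,-1 \right)} + 17 \cdot 7 M = 72 \left(-1\right) + 17 \cdot 7 \cdot 0 = -72 + 17 \cdot 0 = -72 + 0 = -72$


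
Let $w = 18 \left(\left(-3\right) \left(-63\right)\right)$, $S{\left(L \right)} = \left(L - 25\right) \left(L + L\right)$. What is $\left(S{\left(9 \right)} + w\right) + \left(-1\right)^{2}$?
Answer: $3115$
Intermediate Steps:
$S{\left(L \right)} = 2 L \left(-25 + L\right)$ ($S{\left(L \right)} = \left(-25 + L\right) 2 L = 2 L \left(-25 + L\right)$)
$w = 3402$ ($w = 18 \cdot 189 = 3402$)
$\left(S{\left(9 \right)} + w\right) + \left(-1\right)^{2} = \left(2 \cdot 9 \left(-25 + 9\right) + 3402\right) + \left(-1\right)^{2} = \left(2 \cdot 9 \left(-16\right) + 3402\right) + 1 = \left(-288 + 3402\right) + 1 = 3114 + 1 = 3115$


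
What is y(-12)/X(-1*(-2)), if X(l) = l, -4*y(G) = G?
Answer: 3/2 ≈ 1.5000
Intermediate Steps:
y(G) = -G/4
y(-12)/X(-1*(-2)) = (-¼*(-12))/((-1*(-2))) = 3/2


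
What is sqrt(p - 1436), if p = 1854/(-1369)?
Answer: 127*I*sqrt(122)/37 ≈ 37.912*I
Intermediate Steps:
p = -1854/1369 (p = 1854*(-1/1369) = -1854/1369 ≈ -1.3543)
sqrt(p - 1436) = sqrt(-1854/1369 - 1436) = sqrt(-1967738/1369) = 127*I*sqrt(122)/37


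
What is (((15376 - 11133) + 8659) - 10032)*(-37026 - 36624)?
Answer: -211375500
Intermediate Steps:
(((15376 - 11133) + 8659) - 10032)*(-37026 - 36624) = ((4243 + 8659) - 10032)*(-73650) = (12902 - 10032)*(-73650) = 2870*(-73650) = -211375500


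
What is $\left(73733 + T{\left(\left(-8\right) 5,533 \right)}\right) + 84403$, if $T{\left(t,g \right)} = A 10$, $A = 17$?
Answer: $158306$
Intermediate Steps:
$T{\left(t,g \right)} = 170$ ($T{\left(t,g \right)} = 17 \cdot 10 = 170$)
$\left(73733 + T{\left(\left(-8\right) 5,533 \right)}\right) + 84403 = \left(73733 + 170\right) + 84403 = 73903 + 84403 = 158306$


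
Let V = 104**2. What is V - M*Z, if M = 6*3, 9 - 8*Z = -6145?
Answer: -6061/2 ≈ -3030.5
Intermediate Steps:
Z = 3077/4 (Z = 9/8 - 1/8*(-6145) = 9/8 + 6145/8 = 3077/4 ≈ 769.25)
M = 18
V = 10816
V - M*Z = 10816 - 18*3077/4 = 10816 - 1*27693/2 = 10816 - 27693/2 = -6061/2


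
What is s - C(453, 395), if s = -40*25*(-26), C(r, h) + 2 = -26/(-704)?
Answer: 9152691/352 ≈ 26002.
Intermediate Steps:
C(r, h) = -691/352 (C(r, h) = -2 - 26/(-704) = -2 - 26*(-1/704) = -2 + 13/352 = -691/352)
s = 26000 (s = -1000*(-26) = 26000)
s - C(453, 395) = 26000 - 1*(-691/352) = 26000 + 691/352 = 9152691/352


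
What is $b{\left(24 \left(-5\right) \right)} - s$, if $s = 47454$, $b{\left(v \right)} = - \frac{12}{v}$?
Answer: $- \frac{474539}{10} \approx -47454.0$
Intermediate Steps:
$b{\left(24 \left(-5\right) \right)} - s = - \frac{12}{24 \left(-5\right)} - 47454 = - \frac{12}{-120} - 47454 = \left(-12\right) \left(- \frac{1}{120}\right) - 47454 = \frac{1}{10} - 47454 = - \frac{474539}{10}$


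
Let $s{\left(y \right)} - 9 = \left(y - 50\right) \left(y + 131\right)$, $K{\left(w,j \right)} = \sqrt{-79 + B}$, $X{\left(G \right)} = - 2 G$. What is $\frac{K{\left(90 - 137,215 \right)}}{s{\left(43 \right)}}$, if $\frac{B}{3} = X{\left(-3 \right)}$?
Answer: $- \frac{i \sqrt{61}}{1209} \approx - 0.0064601 i$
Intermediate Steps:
$B = 18$ ($B = 3 \left(\left(-2\right) \left(-3\right)\right) = 3 \cdot 6 = 18$)
$K{\left(w,j \right)} = i \sqrt{61}$ ($K{\left(w,j \right)} = \sqrt{-79 + 18} = \sqrt{-61} = i \sqrt{61}$)
$s{\left(y \right)} = 9 + \left(-50 + y\right) \left(131 + y\right)$ ($s{\left(y \right)} = 9 + \left(y - 50\right) \left(y + 131\right) = 9 + \left(-50 + y\right) \left(131 + y\right)$)
$\frac{K{\left(90 - 137,215 \right)}}{s{\left(43 \right)}} = \frac{i \sqrt{61}}{-6541 + 43^{2} + 81 \cdot 43} = \frac{i \sqrt{61}}{-6541 + 1849 + 3483} = \frac{i \sqrt{61}}{-1209} = i \sqrt{61} \left(- \frac{1}{1209}\right) = - \frac{i \sqrt{61}}{1209}$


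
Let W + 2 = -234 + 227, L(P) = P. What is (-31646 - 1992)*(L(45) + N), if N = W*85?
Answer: 24219360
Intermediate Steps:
W = -9 (W = -2 + (-234 + 227) = -2 - 7 = -9)
N = -765 (N = -9*85 = -765)
(-31646 - 1992)*(L(45) + N) = (-31646 - 1992)*(45 - 765) = -33638*(-720) = 24219360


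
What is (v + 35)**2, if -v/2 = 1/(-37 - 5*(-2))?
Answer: 896809/729 ≈ 1230.2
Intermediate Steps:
v = 2/27 (v = -2/(-37 - 5*(-2)) = -2/(-37 + 10) = -2/(-27) = -2*(-1/27) = 2/27 ≈ 0.074074)
(v + 35)**2 = (2/27 + 35)**2 = (947/27)**2 = 896809/729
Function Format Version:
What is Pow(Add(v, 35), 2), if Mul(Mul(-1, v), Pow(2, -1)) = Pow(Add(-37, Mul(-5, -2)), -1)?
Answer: Rational(896809, 729) ≈ 1230.2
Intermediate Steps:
v = Rational(2, 27) (v = Mul(-2, Pow(Add(-37, Mul(-5, -2)), -1)) = Mul(-2, Pow(Add(-37, 10), -1)) = Mul(-2, Pow(-27, -1)) = Mul(-2, Rational(-1, 27)) = Rational(2, 27) ≈ 0.074074)
Pow(Add(v, 35), 2) = Pow(Add(Rational(2, 27), 35), 2) = Pow(Rational(947, 27), 2) = Rational(896809, 729)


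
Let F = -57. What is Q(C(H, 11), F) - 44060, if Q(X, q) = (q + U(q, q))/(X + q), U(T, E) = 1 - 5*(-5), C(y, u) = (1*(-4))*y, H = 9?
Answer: -132179/3 ≈ -44060.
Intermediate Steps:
C(y, u) = -4*y
U(T, E) = 26 (U(T, E) = 1 + 25 = 26)
Q(X, q) = (26 + q)/(X + q) (Q(X, q) = (q + 26)/(X + q) = (26 + q)/(X + q))
Q(C(H, 11), F) - 44060 = (26 - 57)/(-4*9 - 57) - 44060 = -31/(-36 - 57) - 44060 = -31/(-93) - 44060 = -1/93*(-31) - 44060 = ⅓ - 44060 = -132179/3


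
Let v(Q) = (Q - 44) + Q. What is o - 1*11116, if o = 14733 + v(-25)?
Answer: 3523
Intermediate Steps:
v(Q) = -44 + 2*Q (v(Q) = (-44 + Q) + Q = -44 + 2*Q)
o = 14639 (o = 14733 + (-44 + 2*(-25)) = 14733 + (-44 - 50) = 14733 - 94 = 14639)
o - 1*11116 = 14639 - 1*11116 = 14639 - 11116 = 3523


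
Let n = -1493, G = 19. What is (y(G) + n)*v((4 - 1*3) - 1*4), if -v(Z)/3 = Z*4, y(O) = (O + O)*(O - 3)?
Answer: -31860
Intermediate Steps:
y(O) = 2*O*(-3 + O) (y(O) = (2*O)*(-3 + O) = 2*O*(-3 + O))
v(Z) = -12*Z (v(Z) = -3*Z*4 = -12*Z)
(y(G) + n)*v((4 - 1*3) - 1*4) = (2*19*(-3 + 19) - 1493)*(-12*((4 - 1*3) - 1*4)) = (2*19*16 - 1493)*(-12*((4 - 3) - 4)) = (608 - 1493)*(-12*(1 - 4)) = -(-10620)*(-3) = -885*36 = -31860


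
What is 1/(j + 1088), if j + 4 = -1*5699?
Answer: -1/4615 ≈ -0.00021668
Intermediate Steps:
j = -5703 (j = -4 - 1*5699 = -4 - 5699 = -5703)
1/(j + 1088) = 1/(-5703 + 1088) = 1/(-4615) = -1/4615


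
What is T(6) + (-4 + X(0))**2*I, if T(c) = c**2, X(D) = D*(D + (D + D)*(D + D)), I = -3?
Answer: -12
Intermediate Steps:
X(D) = D*(D + 4*D**2) (X(D) = D*(D + (2*D)*(2*D)) = D*(D + 4*D**2))
T(6) + (-4 + X(0))**2*I = 6**2 + (-4 + 0**2*(1 + 4*0))**2*(-3) = 36 + (-4 + 0*(1 + 0))**2*(-3) = 36 + (-4 + 0*1)**2*(-3) = 36 + (-4 + 0)**2*(-3) = 36 + (-4)**2*(-3) = 36 + 16*(-3) = 36 - 48 = -12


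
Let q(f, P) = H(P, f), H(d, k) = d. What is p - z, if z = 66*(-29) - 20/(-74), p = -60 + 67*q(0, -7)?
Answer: 51235/37 ≈ 1384.7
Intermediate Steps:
q(f, P) = P
p = -529 (p = -60 + 67*(-7) = -60 - 469 = -529)
z = -70808/37 (z = -1914 - 20*(-1/74) = -1914 + 10/37 = -70808/37 ≈ -1913.7)
p - z = -529 - 1*(-70808/37) = -529 + 70808/37 = 51235/37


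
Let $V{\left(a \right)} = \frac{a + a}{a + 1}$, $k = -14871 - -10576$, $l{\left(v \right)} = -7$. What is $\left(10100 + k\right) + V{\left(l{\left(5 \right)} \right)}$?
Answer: $\frac{17422}{3} \approx 5807.3$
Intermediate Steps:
$k = -4295$ ($k = -14871 + 10576 = -4295$)
$V{\left(a \right)} = \frac{2 a}{1 + a}$
$\left(10100 + k\right) + V{\left(l{\left(5 \right)} \right)} = \left(10100 - 4295\right) + 2 \left(-7\right) \frac{1}{1 - 7} = 5805 + 2 \left(-7\right) \frac{1}{-6} = 5805 + 2 \left(-7\right) \left(- \frac{1}{6}\right) = 5805 + \frac{7}{3} = \frac{17422}{3}$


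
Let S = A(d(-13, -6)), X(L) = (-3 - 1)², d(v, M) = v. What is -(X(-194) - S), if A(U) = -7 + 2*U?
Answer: -49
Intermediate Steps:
X(L) = 16 (X(L) = (-4)² = 16)
S = -33 (S = -7 + 2*(-13) = -7 - 26 = -33)
-(X(-194) - S) = -(16 - 1*(-33)) = -(16 + 33) = -1*49 = -49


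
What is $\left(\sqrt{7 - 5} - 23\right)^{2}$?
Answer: $\left(23 - \sqrt{2}\right)^{2} \approx 465.95$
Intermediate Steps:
$\left(\sqrt{7 - 5} - 23\right)^{2} = \left(\sqrt{2} - 23\right)^{2} = \left(-23 + \sqrt{2}\right)^{2}$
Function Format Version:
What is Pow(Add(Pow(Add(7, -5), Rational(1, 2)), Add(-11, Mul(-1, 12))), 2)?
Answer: Pow(Add(23, Mul(-1, Pow(2, Rational(1, 2)))), 2) ≈ 465.95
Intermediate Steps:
Pow(Add(Pow(Add(7, -5), Rational(1, 2)), Add(-11, Mul(-1, 12))), 2) = Pow(Add(Pow(2, Rational(1, 2)), Add(-11, -12)), 2) = Pow(Add(Pow(2, Rational(1, 2)), -23), 2) = Pow(Add(-23, Pow(2, Rational(1, 2))), 2)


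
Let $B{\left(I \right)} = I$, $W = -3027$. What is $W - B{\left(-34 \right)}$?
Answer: $-2993$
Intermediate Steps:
$W - B{\left(-34 \right)} = -3027 - -34 = -3027 + 34 = -2993$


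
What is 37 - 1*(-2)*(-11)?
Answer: 15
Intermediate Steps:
37 - 1*(-2)*(-11) = 37 + 2*(-11) = 37 - 22 = 15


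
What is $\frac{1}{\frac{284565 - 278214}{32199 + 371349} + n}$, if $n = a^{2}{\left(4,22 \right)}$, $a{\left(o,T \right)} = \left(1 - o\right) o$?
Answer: $\frac{134516}{19372421} \approx 0.0069437$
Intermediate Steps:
$a{\left(o,T \right)} = o \left(1 - o\right)$
$n = 144$ ($n = \left(4 \left(1 - 4\right)\right)^{2} = \left(4 \left(-3\right)\right)^{2} = \left(-12\right)^{2} = 144$)
$\frac{1}{\frac{284565 - 278214}{32199 + 371349} + n} = \frac{1}{\frac{284565 - 278214}{32199 + 371349} + 144} = \frac{1}{\frac{6351}{403548} + 144} = \frac{1}{6351 \cdot \frac{1}{403548} + 144} = \frac{1}{\frac{2117}{134516} + 144} = \frac{1}{\frac{19372421}{134516}} = \frac{134516}{19372421}$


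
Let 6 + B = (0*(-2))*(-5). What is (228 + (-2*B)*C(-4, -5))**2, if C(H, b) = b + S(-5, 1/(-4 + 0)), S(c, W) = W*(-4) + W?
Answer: 31329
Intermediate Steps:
S(c, W) = -3*W (S(c, W) = -4*W + W = -3*W)
B = -6 (B = -6 + (0*(-2))*(-5) = -6 + 0*(-5) = -6 + 0 = -6)
C(H, b) = 3/4 + b (C(H, b) = b - 3/(-4 + 0) = b - 3/(-4) = b - 3*(-1/4) = b + 3/4 = 3/4 + b)
(228 + (-2*B)*C(-4, -5))**2 = (228 + (-2*(-6))*(3/4 - 5))**2 = (228 + 12*(-17/4))**2 = (228 - 51)**2 = 177**2 = 31329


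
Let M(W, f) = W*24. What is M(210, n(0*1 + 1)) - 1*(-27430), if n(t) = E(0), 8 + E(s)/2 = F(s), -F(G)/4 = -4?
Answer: 32470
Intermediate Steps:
F(G) = 16 (F(G) = -4*(-4) = 16)
E(s) = 16 (E(s) = -16 + 2*16 = -16 + 32 = 16)
n(t) = 16
M(W, f) = 24*W
M(210, n(0*1 + 1)) - 1*(-27430) = 24*210 - 1*(-27430) = 5040 + 27430 = 32470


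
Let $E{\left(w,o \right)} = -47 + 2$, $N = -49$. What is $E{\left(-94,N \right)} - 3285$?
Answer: $-3330$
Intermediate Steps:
$E{\left(w,o \right)} = -45$
$E{\left(-94,N \right)} - 3285 = -45 - 3285 = -3330$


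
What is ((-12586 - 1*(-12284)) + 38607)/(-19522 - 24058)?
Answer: -7661/8716 ≈ -0.87896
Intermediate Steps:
((-12586 - 1*(-12284)) + 38607)/(-19522 - 24058) = ((-12586 + 12284) + 38607)/(-43580) = (-302 + 38607)*(-1/43580) = 38305*(-1/43580) = -7661/8716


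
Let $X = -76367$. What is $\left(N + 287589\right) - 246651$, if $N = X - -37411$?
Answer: $1982$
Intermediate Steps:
$N = -38956$ ($N = -76367 - -37411 = -76367 + 37411 = -38956$)
$\left(N + 287589\right) - 246651 = \left(-38956 + 287589\right) - 246651 = 248633 - 246651 = 1982$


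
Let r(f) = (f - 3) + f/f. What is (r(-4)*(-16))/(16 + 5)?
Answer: 32/7 ≈ 4.5714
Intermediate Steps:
r(f) = -2 + f (r(f) = (-3 + f) + 1 = -2 + f)
(r(-4)*(-16))/(16 + 5) = ((-2 - 4)*(-16))/(16 + 5) = -6*(-16)/21 = 96*(1/21) = 32/7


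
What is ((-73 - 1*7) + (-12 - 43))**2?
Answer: 18225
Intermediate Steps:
((-73 - 1*7) + (-12 - 43))**2 = ((-73 - 7) - 55)**2 = (-80 - 55)**2 = (-135)**2 = 18225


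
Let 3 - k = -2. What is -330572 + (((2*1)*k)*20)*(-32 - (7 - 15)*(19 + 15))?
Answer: -282572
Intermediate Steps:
k = 5 (k = 3 - 1*(-2) = 3 + 2 = 5)
-330572 + (((2*1)*k)*20)*(-32 - (7 - 15)*(19 + 15)) = -330572 + (((2*1)*5)*20)*(-32 - (7 - 15)*(19 + 15)) = -330572 + ((2*5)*20)*(-32 - (-8)*34) = -330572 + (10*20)*(-32 - 1*(-272)) = -330572 + 200*(-32 + 272) = -330572 + 200*240 = -330572 + 48000 = -282572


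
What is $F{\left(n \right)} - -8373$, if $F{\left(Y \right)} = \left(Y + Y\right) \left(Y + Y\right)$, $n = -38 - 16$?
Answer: $20037$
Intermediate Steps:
$n = -54$
$F{\left(Y \right)} = 4 Y^{2}$ ($F{\left(Y \right)} = 2 Y 2 Y = 4 Y^{2}$)
$F{\left(n \right)} - -8373 = 4 \left(-54\right)^{2} - -8373 = 4 \cdot 2916 + 8373 = 11664 + 8373 = 20037$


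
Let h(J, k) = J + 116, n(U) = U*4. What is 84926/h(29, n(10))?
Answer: 84926/145 ≈ 585.70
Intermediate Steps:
n(U) = 4*U
h(J, k) = 116 + J
84926/h(29, n(10)) = 84926/(116 + 29) = 84926/145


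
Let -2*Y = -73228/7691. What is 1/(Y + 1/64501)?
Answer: 496077191/2361647305 ≈ 0.21006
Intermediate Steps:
Y = 36614/7691 (Y = -(-36614)/7691 = -1/2*(-73228/7691) = 36614/7691 ≈ 4.7606)
1/(Y + 1/64501) = 1/(36614/7691 + 1/64501) = 1/(2361647305/496077191) = 496077191/2361647305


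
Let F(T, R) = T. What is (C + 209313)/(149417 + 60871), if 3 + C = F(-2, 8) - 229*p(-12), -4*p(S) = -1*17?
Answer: 64103/64704 ≈ 0.99071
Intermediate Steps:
p(S) = 17/4 (p(S) = -(-1)*17/4 = -¼*(-17) = 17/4)
C = -3913/4 (C = -3 + (-2 - 229*17/4) = -3 + (-2 - 3893/4) = -3 - 3901/4 = -3913/4 ≈ -978.25)
(C + 209313)/(149417 + 60871) = (-3913/4 + 209313)/(149417 + 60871) = (833339/4)/210288 = (833339/4)*(1/210288) = 64103/64704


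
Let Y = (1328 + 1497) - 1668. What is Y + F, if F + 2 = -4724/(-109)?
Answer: 130619/109 ≈ 1198.3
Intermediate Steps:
Y = 1157 (Y = 2825 - 1668 = 1157)
F = 4506/109 (F = -2 - 4724/(-109) = -2 - 4724*(-1/109) = -2 + 4724/109 = 4506/109 ≈ 41.339)
Y + F = 1157 + 4506/109 = 130619/109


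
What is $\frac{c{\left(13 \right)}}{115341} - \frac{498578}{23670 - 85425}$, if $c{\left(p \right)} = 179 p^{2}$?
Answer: $\frac{19791545201}{2374294485} \approx 8.3358$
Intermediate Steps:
$\frac{c{\left(13 \right)}}{115341} - \frac{498578}{23670 - 85425} = \frac{179 \cdot 13^{2}}{115341} - \frac{498578}{23670 - 85425} = 179 \cdot 169 \cdot \frac{1}{115341} - \frac{498578}{23670 - 85425} = 30251 \cdot \frac{1}{115341} - \frac{498578}{-61755} = \frac{30251}{115341} - - \frac{498578}{61755} = \frac{30251}{115341} + \frac{498578}{61755} = \frac{19791545201}{2374294485}$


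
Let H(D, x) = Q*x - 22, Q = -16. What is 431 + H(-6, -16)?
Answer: 665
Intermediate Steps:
H(D, x) = -22 - 16*x (H(D, x) = -16*x - 22 = -22 - 16*x)
431 + H(-6, -16) = 431 + (-22 - 16*(-16)) = 431 + (-22 + 256) = 431 + 234 = 665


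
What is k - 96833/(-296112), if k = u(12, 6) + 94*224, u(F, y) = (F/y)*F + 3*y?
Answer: 6247467809/296112 ≈ 21098.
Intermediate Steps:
u(F, y) = 3*y + F**2/y (u(F, y) = F**2/y + 3*y = 3*y + F**2/y)
k = 21098 (k = (3*6 + 12**2/6) + 94*224 = (18 + 144*(1/6)) + 21056 = (18 + 24) + 21056 = 42 + 21056 = 21098)
k - 96833/(-296112) = 21098 - 96833/(-296112) = 21098 - 96833*(-1)/296112 = 21098 - 1*(-96833/296112) = 21098 + 96833/296112 = 6247467809/296112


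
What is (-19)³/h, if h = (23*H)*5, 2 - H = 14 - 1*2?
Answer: 6859/1150 ≈ 5.9643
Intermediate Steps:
H = -10 (H = 2 - (14 - 1*2) = 2 - (14 - 2) = 2 - 1*12 = 2 - 12 = -10)
h = -1150 (h = (23*(-10))*5 = -230*5 = -1150)
(-19)³/h = (-19)³/(-1150) = -6859*(-1/1150) = 6859/1150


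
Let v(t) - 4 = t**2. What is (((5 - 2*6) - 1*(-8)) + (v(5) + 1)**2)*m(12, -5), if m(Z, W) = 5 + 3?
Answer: 7208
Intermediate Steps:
m(Z, W) = 8
v(t) = 4 + t**2
(((5 - 2*6) - 1*(-8)) + (v(5) + 1)**2)*m(12, -5) = (((5 - 2*6) - 1*(-8)) + ((4 + 5**2) + 1)**2)*8 = (((5 - 12) + 8) + ((4 + 25) + 1)**2)*8 = ((-7 + 8) + (29 + 1)**2)*8 = (1 + 30**2)*8 = (1 + 900)*8 = 901*8 = 7208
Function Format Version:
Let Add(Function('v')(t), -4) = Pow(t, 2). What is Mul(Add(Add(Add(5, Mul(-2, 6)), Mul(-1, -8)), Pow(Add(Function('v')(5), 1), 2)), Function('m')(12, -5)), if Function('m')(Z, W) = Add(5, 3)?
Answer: 7208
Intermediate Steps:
Function('m')(Z, W) = 8
Function('v')(t) = Add(4, Pow(t, 2))
Mul(Add(Add(Add(5, Mul(-2, 6)), Mul(-1, -8)), Pow(Add(Function('v')(5), 1), 2)), Function('m')(12, -5)) = Mul(Add(Add(Add(5, Mul(-2, 6)), Mul(-1, -8)), Pow(Add(Add(4, Pow(5, 2)), 1), 2)), 8) = Mul(Add(Add(Add(5, -12), 8), Pow(Add(Add(4, 25), 1), 2)), 8) = Mul(Add(Add(-7, 8), Pow(Add(29, 1), 2)), 8) = Mul(Add(1, Pow(30, 2)), 8) = Mul(Add(1, 900), 8) = Mul(901, 8) = 7208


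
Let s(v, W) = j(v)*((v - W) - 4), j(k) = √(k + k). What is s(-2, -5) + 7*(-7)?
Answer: -49 - 2*I ≈ -49.0 - 2.0*I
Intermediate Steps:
j(k) = √2*√k (j(k) = √(2*k) = √2*√k)
s(v, W) = √2*√v*(-4 + v - W) (s(v, W) = (√2*√v)*((v - W) - 4) = (√2*√v)*(-4 + v - W) = √2*√v*(-4 + v - W))
s(-2, -5) + 7*(-7) = √2*√(-2)*(-4 - 2 - 1*(-5)) + 7*(-7) = √2*(I*√2)*(-4 - 2 + 5) - 49 = √2*(I*√2)*(-1) - 49 = -2*I - 49 = -49 - 2*I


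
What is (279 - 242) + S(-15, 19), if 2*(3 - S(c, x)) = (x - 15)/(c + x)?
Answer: 79/2 ≈ 39.500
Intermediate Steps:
S(c, x) = 3 - (-15 + x)/(2*(c + x)) (S(c, x) = 3 - (x - 15)/(2*(c + x)) = 3 - (-15 + x)/(2*(c + x)))
(279 - 242) + S(-15, 19) = (279 - 242) + (15 + 5*19 + 6*(-15))/(2*(-15 + 19)) = 37 + (1/2)*(15 + 95 - 90)/4 = 37 + (1/2)*(1/4)*20 = 37 + 5/2 = 79/2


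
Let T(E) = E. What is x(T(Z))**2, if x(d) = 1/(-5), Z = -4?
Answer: 1/25 ≈ 0.040000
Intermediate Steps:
x(d) = -1/5
x(T(Z))**2 = (-1/5)**2 = 1/25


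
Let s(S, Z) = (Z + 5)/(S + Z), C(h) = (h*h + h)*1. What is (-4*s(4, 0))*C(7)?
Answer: -280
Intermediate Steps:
C(h) = h + h² (C(h) = (h² + h)*1 = (h + h²)*1 = h + h²)
s(S, Z) = (5 + Z)/(S + Z)
(-4*s(4, 0))*C(7) = (-4*(5 + 0)/(4 + 0))*(7*(1 + 7)) = (-4*5/4)*(7*8) = -5*56 = -280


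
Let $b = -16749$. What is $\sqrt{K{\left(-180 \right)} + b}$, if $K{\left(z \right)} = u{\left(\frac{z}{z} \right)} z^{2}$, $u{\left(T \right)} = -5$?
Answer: $3 i \sqrt{19861} \approx 422.79 i$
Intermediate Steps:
$K{\left(z \right)} = - 5 z^{2}$
$\sqrt{K{\left(-180 \right)} + b} = \sqrt{- 5 \left(-180\right)^{2} - 16749} = \sqrt{\left(-5\right) 32400 - 16749} = \sqrt{-162000 - 16749} = \sqrt{-178749} = 3 i \sqrt{19861}$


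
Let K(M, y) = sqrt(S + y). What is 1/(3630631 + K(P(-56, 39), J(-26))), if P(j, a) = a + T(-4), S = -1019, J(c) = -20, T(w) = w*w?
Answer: 3630631/13181481459200 - I*sqrt(1039)/13181481459200 ≈ 2.7543e-7 - 2.4454e-12*I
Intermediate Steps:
T(w) = w**2
P(j, a) = 16 + a (P(j, a) = a + (-4)**2 = a + 16 = 16 + a)
K(M, y) = sqrt(-1019 + y)
1/(3630631 + K(P(-56, 39), J(-26))) = 1/(3630631 + sqrt(-1019 - 20)) = 1/(3630631 + sqrt(-1039)) = 1/(3630631 + I*sqrt(1039))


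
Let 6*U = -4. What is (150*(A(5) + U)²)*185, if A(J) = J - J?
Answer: 37000/3 ≈ 12333.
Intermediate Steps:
U = -⅔ (U = (⅙)*(-4) = -⅔ ≈ -0.66667)
A(J) = 0
(150*(A(5) + U)²)*185 = (150*(0 - ⅔)²)*185 = (150*(-⅔)²)*185 = (150*(4/9))*185 = (200/3)*185 = 37000/3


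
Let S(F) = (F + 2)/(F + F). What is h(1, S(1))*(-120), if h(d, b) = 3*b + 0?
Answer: -540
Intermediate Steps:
S(F) = (2 + F)/(2*F) (S(F) = (2 + F)/((2*F)) = (2 + F)*(1/(2*F)) = (2 + F)/(2*F))
h(d, b) = 3*b
h(1, S(1))*(-120) = (3*((½)*(2 + 1)/1))*(-120) = (3*((½)*1*3))*(-120) = (3*(3/2))*(-120) = (9/2)*(-120) = -540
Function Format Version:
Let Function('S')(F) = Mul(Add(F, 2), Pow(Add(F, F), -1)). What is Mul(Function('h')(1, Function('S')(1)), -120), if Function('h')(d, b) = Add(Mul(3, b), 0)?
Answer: -540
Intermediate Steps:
Function('S')(F) = Mul(Rational(1, 2), Pow(F, -1), Add(2, F)) (Function('S')(F) = Mul(Add(2, F), Pow(Mul(2, F), -1)) = Mul(Add(2, F), Mul(Rational(1, 2), Pow(F, -1))) = Mul(Rational(1, 2), Pow(F, -1), Add(2, F)))
Function('h')(d, b) = Mul(3, b)
Mul(Function('h')(1, Function('S')(1)), -120) = Mul(Mul(3, Mul(Rational(1, 2), Pow(1, -1), Add(2, 1))), -120) = Mul(Mul(3, Mul(Rational(1, 2), 1, 3)), -120) = Mul(Mul(3, Rational(3, 2)), -120) = Mul(Rational(9, 2), -120) = -540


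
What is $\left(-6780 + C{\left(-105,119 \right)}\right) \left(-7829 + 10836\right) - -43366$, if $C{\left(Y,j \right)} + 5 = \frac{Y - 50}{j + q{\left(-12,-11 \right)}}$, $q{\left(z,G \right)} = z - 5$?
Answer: $- \frac{2077097243}{102} \approx -2.0364 \cdot 10^{7}$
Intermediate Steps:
$q{\left(z,G \right)} = -5 + z$
$C{\left(Y,j \right)} = -5 + \frac{-50 + Y}{-17 + j}$ ($C{\left(Y,j \right)} = -5 + \frac{Y - 50}{j - 17} = -5 + \frac{-50 + Y}{j - 17} = -5 + \frac{-50 + Y}{-17 + j}$)
$\left(-6780 + C{\left(-105,119 \right)}\right) \left(-7829 + 10836\right) - -43366 = \left(-6780 + \frac{35 - 105 - 595}{-17 + 119}\right) \left(-7829 + 10836\right) - -43366 = \left(-6780 + \frac{35 - 105 - 595}{102}\right) 3007 + 43366 = \left(-6780 + \frac{1}{102} \left(-665\right)\right) 3007 + 43366 = \left(-6780 - \frac{665}{102}\right) 3007 + 43366 = \left(- \frac{692225}{102}\right) 3007 + 43366 = - \frac{2081520575}{102} + 43366 = - \frac{2077097243}{102}$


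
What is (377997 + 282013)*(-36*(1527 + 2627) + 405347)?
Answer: 168832538030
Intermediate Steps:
(377997 + 282013)*(-36*(1527 + 2627) + 405347) = 660010*(-36*4154 + 405347) = 660010*(-149544 + 405347) = 660010*255803 = 168832538030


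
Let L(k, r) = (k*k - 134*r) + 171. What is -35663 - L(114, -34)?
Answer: -53386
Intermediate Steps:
L(k, r) = 171 + k² - 134*r (L(k, r) = (k² - 134*r) + 171 = 171 + k² - 134*r)
-35663 - L(114, -34) = -35663 - (171 + 114² - 134*(-34)) = -35663 - (171 + 12996 + 4556) = -35663 - 1*17723 = -35663 - 17723 = -53386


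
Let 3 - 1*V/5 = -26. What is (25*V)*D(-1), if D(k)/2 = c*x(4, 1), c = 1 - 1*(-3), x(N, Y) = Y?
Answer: 29000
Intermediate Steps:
V = 145 (V = 15 - 5*(-26) = 15 + 130 = 145)
c = 4 (c = 1 + 3 = 4)
D(k) = 8 (D(k) = 2*(4*1) = 2*4 = 8)
(25*V)*D(-1) = (25*145)*8 = 3625*8 = 29000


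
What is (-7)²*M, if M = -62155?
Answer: -3045595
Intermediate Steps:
(-7)²*M = (-7)²*(-62155) = 49*(-62155) = -3045595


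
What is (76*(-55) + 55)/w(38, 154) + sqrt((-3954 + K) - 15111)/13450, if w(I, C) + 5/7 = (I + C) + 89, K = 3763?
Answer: -9625/654 + I*sqrt(15302)/13450 ≈ -14.717 + 0.0091971*I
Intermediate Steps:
w(I, C) = 618/7 + C + I (w(I, C) = -5/7 + ((I + C) + 89) = -5/7 + ((C + I) + 89) = -5/7 + (89 + C + I) = 618/7 + C + I)
(76*(-55) + 55)/w(38, 154) + sqrt((-3954 + K) - 15111)/13450 = (76*(-55) + 55)/(618/7 + 154 + 38) + sqrt((-3954 + 3763) - 15111)/13450 = (-4180 + 55)/(1962/7) + sqrt(-191 - 15111)*(1/13450) = -4125*7/1962 + sqrt(-15302)*(1/13450) = -9625/654 + (I*sqrt(15302))*(1/13450) = -9625/654 + I*sqrt(15302)/13450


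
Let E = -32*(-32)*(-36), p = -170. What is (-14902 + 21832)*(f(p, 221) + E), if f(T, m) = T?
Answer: -256645620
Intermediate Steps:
E = -36864 (E = 1024*(-36) = -36864)
(-14902 + 21832)*(f(p, 221) + E) = (-14902 + 21832)*(-170 - 36864) = 6930*(-37034) = -256645620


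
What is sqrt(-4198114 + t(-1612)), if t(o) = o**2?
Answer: 3*I*sqrt(177730) ≈ 1264.7*I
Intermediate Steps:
sqrt(-4198114 + t(-1612)) = sqrt(-4198114 + (-1612)**2) = sqrt(-4198114 + 2598544) = sqrt(-1599570) = 3*I*sqrt(177730)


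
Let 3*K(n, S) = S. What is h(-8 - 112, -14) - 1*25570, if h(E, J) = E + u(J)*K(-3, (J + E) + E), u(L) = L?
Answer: -73514/3 ≈ -24505.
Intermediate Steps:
K(n, S) = S/3
h(E, J) = E + J*(J/3 + 2*E/3) (h(E, J) = E + J*(((J + E) + E)/3) = E + J*(((E + J) + E)/3) = E + J*((J + 2*E)/3) = E + J*(J/3 + 2*E/3))
h(-8 - 112, -14) - 1*25570 = ((-8 - 112) + (⅓)*(-14)*(-14 + 2*(-8 - 112))) - 1*25570 = (-120 + (⅓)*(-14)*(-14 + 2*(-120))) - 25570 = (-120 + (⅓)*(-14)*(-14 - 240)) - 25570 = (-120 + (⅓)*(-14)*(-254)) - 25570 = (-120 + 3556/3) - 25570 = 3196/3 - 25570 = -73514/3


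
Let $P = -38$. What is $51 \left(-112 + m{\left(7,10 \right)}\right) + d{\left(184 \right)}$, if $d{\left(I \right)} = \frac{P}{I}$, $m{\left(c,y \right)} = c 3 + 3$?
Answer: $- \frac{412915}{92} \approx -4488.2$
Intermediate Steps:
$m{\left(c,y \right)} = 3 + 3 c$ ($m{\left(c,y \right)} = 3 c + 3 = 3 + 3 c$)
$d{\left(I \right)} = - \frac{38}{I}$
$51 \left(-112 + m{\left(7,10 \right)}\right) + d{\left(184 \right)} = 51 \left(-112 + \left(3 + 3 \cdot 7\right)\right) - \frac{38}{184} = 51 \left(-112 + \left(3 + 21\right)\right) - \frac{19}{92} = 51 \left(-112 + 24\right) - \frac{19}{92} = 51 \left(-88\right) - \frac{19}{92} = -4488 - \frac{19}{92} = - \frac{412915}{92}$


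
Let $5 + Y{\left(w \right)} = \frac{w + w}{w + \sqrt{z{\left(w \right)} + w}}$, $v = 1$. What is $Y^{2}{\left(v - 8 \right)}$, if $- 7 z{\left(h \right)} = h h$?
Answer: $\frac{13 i + 30 \sqrt{14}}{2 \sqrt{14} + 5 i} \approx 11.173 - 5.728 i$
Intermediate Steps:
$z{\left(h \right)} = - \frac{h^{2}}{7}$ ($z{\left(h \right)} = - \frac{h h}{7} = - \frac{h^{2}}{7}$)
$Y{\left(w \right)} = -5 + \frac{2 w}{w + \sqrt{w - \frac{w^{2}}{7}}}$ ($Y{\left(w \right)} = -5 + \frac{w + w}{w + \sqrt{- \frac{w^{2}}{7} + w}} = -5 + \frac{2 w}{w + \sqrt{w - \frac{w^{2}}{7}}}$)
$Y^{2}{\left(v - 8 \right)} = \left(\frac{- 21 \left(1 - 8\right) - 5 \sqrt{7} \sqrt{\left(1 - 8\right) \left(7 - \left(1 - 8\right)\right)}}{7 \left(1 - 8\right) + \sqrt{7} \sqrt{\left(1 - 8\right) \left(7 - \left(1 - 8\right)\right)}}\right)^{2} = \left(\frac{\left(-21\right) \left(-7\right) - 5 \sqrt{7} \sqrt{- 7 \left(7 - -7\right)}}{7 \left(-7\right) + \sqrt{7} \sqrt{- 7 \left(7 - -7\right)}}\right)^{2} = \left(\frac{147 - 5 \sqrt{7} \sqrt{- 7 \left(7 + 7\right)}}{-49 + \sqrt{7} \sqrt{- 7 \left(7 + 7\right)}}\right)^{2} = \left(\frac{147 - 5 \sqrt{7} \sqrt{\left(-7\right) 14}}{-49 + \sqrt{7} \sqrt{\left(-7\right) 14}}\right)^{2} = \left(\frac{147 - 5 \sqrt{7} \sqrt{-98}}{-49 + \sqrt{7} \sqrt{-98}}\right)^{2} = \left(\frac{147 - 5 \sqrt{7} \cdot 7 i \sqrt{2}}{-49 + \sqrt{7} \cdot 7 i \sqrt{2}}\right)^{2} = \left(\frac{147 - 35 i \sqrt{14}}{-49 + 7 i \sqrt{14}}\right)^{2} = \frac{\left(147 - 35 i \sqrt{14}\right)^{2}}{\left(-49 + 7 i \sqrt{14}\right)^{2}}$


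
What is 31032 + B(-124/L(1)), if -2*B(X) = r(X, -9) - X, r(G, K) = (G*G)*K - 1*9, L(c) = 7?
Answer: 3179093/98 ≈ 32440.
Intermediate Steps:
r(G, K) = -9 + K*G**2 (r(G, K) = G**2*K - 9 = K*G**2 - 9 = -9 + K*G**2)
B(X) = 9/2 + X/2 + 9*X**2/2 (B(X) = -((-9 - 9*X**2) - X)/2 = -(-9 - X - 9*X**2)/2 = 9/2 + X/2 + 9*X**2/2)
31032 + B(-124/L(1)) = 31032 + (9/2 + (-124/7)/2 + 9*(-124/7)**2/2) = 31032 + (9/2 + (-124*1/7)/2 + 9*(-124*1/7)**2/2) = 31032 + (9/2 + (1/2)*(-124/7) + 9*(-124/7)**2/2) = 31032 + (9/2 - 62/7 + (9/2)*(15376/49)) = 31032 + (9/2 - 62/7 + 69192/49) = 31032 + 137957/98 = 3179093/98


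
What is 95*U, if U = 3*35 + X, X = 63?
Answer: 15960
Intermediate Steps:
U = 168 (U = 3*35 + 63 = 105 + 63 = 168)
95*U = 95*168 = 15960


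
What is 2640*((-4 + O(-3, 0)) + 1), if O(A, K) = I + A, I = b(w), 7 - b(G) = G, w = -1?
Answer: 5280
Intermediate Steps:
b(G) = 7 - G
I = 8 (I = 7 - 1*(-1) = 7 + 1 = 8)
O(A, K) = 8 + A
2640*((-4 + O(-3, 0)) + 1) = 2640*((-4 + (8 - 3)) + 1) = 2640*((-4 + 5) + 1) = 2640*(1 + 1) = 2640*2 = 5280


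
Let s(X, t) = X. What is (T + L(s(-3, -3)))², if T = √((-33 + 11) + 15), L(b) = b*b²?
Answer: (-27 + I*√7)² ≈ 722.0 - 142.87*I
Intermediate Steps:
L(b) = b³
T = I*√7 (T = √(-22 + 15) = √(-7) = I*√7 ≈ 2.6458*I)
(T + L(s(-3, -3)))² = (I*√7 + (-3)³)² = (I*√7 - 27)² = (-27 + I*√7)²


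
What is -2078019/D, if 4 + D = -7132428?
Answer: 2078019/7132432 ≈ 0.29135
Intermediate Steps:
D = -7132432 (D = -4 - 7132428 = -7132432)
-2078019/D = -2078019/(-7132432) = -2078019*(-1/7132432) = 2078019/7132432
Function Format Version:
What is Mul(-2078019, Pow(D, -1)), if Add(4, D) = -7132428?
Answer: Rational(2078019, 7132432) ≈ 0.29135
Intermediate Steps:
D = -7132432 (D = Add(-4, -7132428) = -7132432)
Mul(-2078019, Pow(D, -1)) = Mul(-2078019, Pow(-7132432, -1)) = Mul(-2078019, Rational(-1, 7132432)) = Rational(2078019, 7132432)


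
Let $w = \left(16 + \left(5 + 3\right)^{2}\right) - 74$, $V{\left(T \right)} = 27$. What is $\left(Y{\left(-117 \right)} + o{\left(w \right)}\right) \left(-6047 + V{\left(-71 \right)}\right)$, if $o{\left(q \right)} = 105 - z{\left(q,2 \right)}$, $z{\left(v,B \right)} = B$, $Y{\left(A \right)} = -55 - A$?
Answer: $-993300$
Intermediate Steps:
$w = 6$ ($w = \left(16 + 8^{2}\right) - 74 = \left(16 + 64\right) - 74 = 80 - 74 = 6$)
$o{\left(q \right)} = 103$ ($o{\left(q \right)} = 105 - 2 = 103$)
$\left(Y{\left(-117 \right)} + o{\left(w \right)}\right) \left(-6047 + V{\left(-71 \right)}\right) = \left(\left(-55 - -117\right) + 103\right) \left(-6047 + 27\right) = \left(\left(-55 + 117\right) + 103\right) \left(-6020\right) = \left(62 + 103\right) \left(-6020\right) = 165 \left(-6020\right) = -993300$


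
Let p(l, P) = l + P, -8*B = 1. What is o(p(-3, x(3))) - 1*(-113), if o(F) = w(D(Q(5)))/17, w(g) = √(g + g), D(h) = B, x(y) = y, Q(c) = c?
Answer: 113 + I/34 ≈ 113.0 + 0.029412*I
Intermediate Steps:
B = -⅛ (B = -⅛*1 = -⅛ ≈ -0.12500)
D(h) = -⅛
p(l, P) = P + l
w(g) = √2*√g (w(g) = √(2*g) = √2*√g)
o(F) = I/34 (o(F) = (√2*√(-⅛))/17 = (√2*(I*√2/4))*(1/17) = (I/2)*(1/17) = I/34)
o(p(-3, x(3))) - 1*(-113) = I/34 - 1*(-113) = I/34 + 113 = 113 + I/34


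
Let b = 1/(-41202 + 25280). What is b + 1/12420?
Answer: 1751/98875620 ≈ 1.7709e-5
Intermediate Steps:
b = -1/15922 (b = 1/(-15922) = -1/15922 ≈ -6.2806e-5)
b + 1/12420 = -1/15922 + 1/12420 = 1751/98875620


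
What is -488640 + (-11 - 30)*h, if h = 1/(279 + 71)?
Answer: -171024041/350 ≈ -4.8864e+5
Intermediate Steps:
h = 1/350 ≈ 0.0028571
-488640 + (-11 - 30)*h = -488640 + (-11 - 30)*(1/350) = -488640 - 41*1/350 = -488640 - 41/350 = -171024041/350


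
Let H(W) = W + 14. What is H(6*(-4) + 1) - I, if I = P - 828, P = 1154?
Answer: -335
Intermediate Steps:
H(W) = 14 + W
I = 326 (I = 1154 - 828 = 326)
H(6*(-4) + 1) - I = (14 + (6*(-4) + 1)) - 1*326 = (14 + (-24 + 1)) - 326 = (14 - 23) - 326 = -9 - 326 = -335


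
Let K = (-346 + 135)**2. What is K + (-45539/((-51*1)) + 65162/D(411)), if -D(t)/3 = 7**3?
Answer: 793317976/17493 ≈ 45351.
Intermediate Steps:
D(t) = -1029 (D(t) = -3*7**3 = -3*343 = -1029)
K = 44521 (K = (-211)**2 = 44521)
K + (-45539/((-51*1)) + 65162/D(411)) = 44521 + (-45539/((-51*1)) + 65162/(-1029)) = 44521 + (-45539/(-51) + 65162*(-1/1029)) = 44521 + (-45539*(-1/51) - 65162/1029) = 44521 + (45539/51 - 65162/1029) = 44521 + 14512123/17493 = 793317976/17493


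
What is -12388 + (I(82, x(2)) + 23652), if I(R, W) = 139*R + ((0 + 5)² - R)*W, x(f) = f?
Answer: 22548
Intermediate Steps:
I(R, W) = 139*R + W*(25 - R) (I(R, W) = 139*R + (5² - R)*W = 139*R + (25 - R)*W = 139*R + W*(25 - R))
-12388 + (I(82, x(2)) + 23652) = -12388 + ((25*2 + 139*82 - 1*82*2) + 23652) = -12388 + ((50 + 11398 - 164) + 23652) = -12388 + (11284 + 23652) = -12388 + 34936 = 22548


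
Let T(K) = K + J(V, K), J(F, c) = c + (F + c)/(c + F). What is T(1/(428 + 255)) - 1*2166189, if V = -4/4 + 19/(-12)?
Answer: -1479506402/683 ≈ -2.1662e+6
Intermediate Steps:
V = -31/12 (V = -4*1/4 + 19*(-1/12) = -1 - 19/12 = -31/12 ≈ -2.5833)
J(F, c) = 1 + c (J(F, c) = c + (F + c)/(F + c) = c + 1 = 1 + c)
T(K) = 1 + 2*K (T(K) = K + (1 + K) = 1 + 2*K)
T(1/(428 + 255)) - 1*2166189 = (1 + 2/(428 + 255)) - 1*2166189 = (1 + 2/683) - 2166189 = 685/683 - 2166189 = -1479506402/683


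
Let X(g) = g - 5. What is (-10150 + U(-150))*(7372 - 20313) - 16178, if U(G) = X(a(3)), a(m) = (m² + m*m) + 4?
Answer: 131114975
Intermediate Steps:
a(m) = 4 + 2*m² (a(m) = (m² + m²) + 4 = 2*m² + 4 = 4 + 2*m²)
X(g) = -5 + g
U(G) = 17 (U(G) = -5 + (4 + 2*3²) = -5 + (4 + 2*9) = -5 + (4 + 18) = -5 + 22 = 17)
(-10150 + U(-150))*(7372 - 20313) - 16178 = (-10150 + 17)*(7372 - 20313) - 16178 = -10133*(-12941) - 16178 = 131131153 - 16178 = 131114975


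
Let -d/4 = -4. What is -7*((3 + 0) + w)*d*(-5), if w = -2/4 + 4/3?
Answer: 6440/3 ≈ 2146.7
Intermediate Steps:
d = 16 (d = -4*(-4) = 16)
w = 5/6 (w = -2*1/4 + 4*(1/3) = -1/2 + 4/3 = 5/6 ≈ 0.83333)
-7*((3 + 0) + w)*d*(-5) = -7*((3 + 0) + 5/6)*16*(-5) = -7*(3 + 5/6)*16*(-5) = -161*16/6*(-5) = -7*184/3*(-5) = -1288/3*(-5) = 6440/3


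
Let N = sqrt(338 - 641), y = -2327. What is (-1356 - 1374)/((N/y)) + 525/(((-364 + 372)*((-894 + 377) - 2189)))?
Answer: -175/7216 - 2117570*I*sqrt(303)/101 ≈ -0.024252 - 3.6495e+5*I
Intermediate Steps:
N = I*sqrt(303) (N = sqrt(-303) = I*sqrt(303) ≈ 17.407*I)
(-1356 - 1374)/((N/y)) + 525/(((-364 + 372)*((-894 + 377) - 2189))) = (-1356 - 1374)/(((I*sqrt(303))/(-2327))) + 525/(((-364 + 372)*((-894 + 377) - 2189))) = -2730*2327*I*sqrt(303)/303 + 525/((8*(-517 - 2189))) = -2730*2327*I*sqrt(303)/303 + 525/((8*(-2706))) = -2117570*I*sqrt(303)/101 + 525/(-21648) = -2117570*I*sqrt(303)/101 + 525*(-1/21648) = -2117570*I*sqrt(303)/101 - 175/7216 = -175/7216 - 2117570*I*sqrt(303)/101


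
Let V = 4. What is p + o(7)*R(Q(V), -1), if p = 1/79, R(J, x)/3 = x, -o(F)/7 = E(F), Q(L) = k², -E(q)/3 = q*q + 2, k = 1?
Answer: -253826/79 ≈ -3213.0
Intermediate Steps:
E(q) = -6 - 3*q² (E(q) = -3*(q*q + 2) = -3*(q² + 2) = -3*(2 + q²) = -6 - 3*q²)
Q(L) = 1 (Q(L) = 1² = 1)
o(F) = 42 + 21*F² (o(F) = -7*(-6 - 3*F²) = 42 + 21*F²)
R(J, x) = 3*x
p = 1/79 ≈ 0.012658
p + o(7)*R(Q(V), -1) = 1/79 + (42 + 21*7²)*(3*(-1)) = 1/79 + (42 + 21*49)*(-3) = 1/79 + (42 + 1029)*(-3) = 1/79 + 1071*(-3) = 1/79 - 3213 = -253826/79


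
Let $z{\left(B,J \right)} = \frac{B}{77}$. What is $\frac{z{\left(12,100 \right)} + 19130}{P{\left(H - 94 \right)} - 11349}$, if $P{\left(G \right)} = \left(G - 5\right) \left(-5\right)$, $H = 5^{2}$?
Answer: $- \frac{1473022}{845383} \approx -1.7424$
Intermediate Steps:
$H = 25$
$z{\left(B,J \right)} = \frac{B}{77}$ ($z{\left(B,J \right)} = B \frac{1}{77} = \frac{B}{77}$)
$P{\left(G \right)} = 25 - 5 G$ ($P{\left(G \right)} = \left(-5 + G\right) \left(-5\right) = 25 - 5 G$)
$\frac{z{\left(12,100 \right)} + 19130}{P{\left(H - 94 \right)} - 11349} = \frac{\frac{1}{77} \cdot 12 + 19130}{\left(25 - 5 \left(25 - 94\right)\right) - 11349} = \frac{\frac{12}{77} + 19130}{\left(25 - -345\right) - 11349} = \frac{1473022}{77 \left(\left(25 + 345\right) - 11349\right)} = \frac{1473022}{77 \left(370 - 11349\right)} = \frac{1473022}{77 \left(-10979\right)} = \frac{1473022}{77} \left(- \frac{1}{10979}\right) = - \frac{1473022}{845383}$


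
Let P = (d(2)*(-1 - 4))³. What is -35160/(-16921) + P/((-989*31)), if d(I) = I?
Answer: 1094891440/518780939 ≈ 2.1105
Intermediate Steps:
P = -1000 (P = (2*(-1 - 4))³ = (2*(-5))³ = (-10)³ = -1000)
-35160/(-16921) + P/((-989*31)) = -35160/(-16921) - 1000/((-989*31)) = -35160*(-1/16921) - 1000/(-30659) = 35160/16921 - 1000*(-1/30659) = 35160/16921 + 1000/30659 = 1094891440/518780939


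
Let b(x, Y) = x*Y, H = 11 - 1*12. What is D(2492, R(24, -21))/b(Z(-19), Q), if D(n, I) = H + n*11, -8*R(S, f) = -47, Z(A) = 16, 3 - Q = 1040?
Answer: -27411/16592 ≈ -1.6521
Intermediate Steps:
Q = -1037 (Q = 3 - 1*1040 = 3 - 1040 = -1037)
R(S, f) = 47/8 (R(S, f) = -⅛*(-47) = 47/8)
H = -1 (H = 11 - 12 = -1)
b(x, Y) = Y*x
D(n, I) = -1 + 11*n (D(n, I) = -1 + n*11 = -1 + 11*n)
D(2492, R(24, -21))/b(Z(-19), Q) = (-1 + 11*2492)/((-1037*16)) = (-1 + 27412)/(-16592) = 27411*(-1/16592) = -27411/16592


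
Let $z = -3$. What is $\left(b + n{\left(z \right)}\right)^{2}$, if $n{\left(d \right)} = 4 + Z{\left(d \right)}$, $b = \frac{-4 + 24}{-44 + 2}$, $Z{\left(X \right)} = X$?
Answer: $\frac{121}{441} \approx 0.27438$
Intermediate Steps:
$b = - \frac{10}{21}$ ($b = \frac{20}{-42} = 20 \left(- \frac{1}{42}\right) = - \frac{10}{21} \approx -0.47619$)
$n{\left(d \right)} = 4 + d$
$\left(b + n{\left(z \right)}\right)^{2} = \left(- \frac{10}{21} + \left(4 - 3\right)\right)^{2} = \left(- \frac{10}{21} + 1\right)^{2} = \left(\frac{11}{21}\right)^{2} = \frac{121}{441}$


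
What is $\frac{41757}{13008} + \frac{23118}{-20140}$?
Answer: $\frac{45022253}{21831760} \approx 2.0622$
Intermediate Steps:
$\frac{41757}{13008} + \frac{23118}{-20140} = 41757 \cdot \frac{1}{13008} + 23118 \left(- \frac{1}{20140}\right) = \frac{13919}{4336} - \frac{11559}{10070} = \frac{45022253}{21831760}$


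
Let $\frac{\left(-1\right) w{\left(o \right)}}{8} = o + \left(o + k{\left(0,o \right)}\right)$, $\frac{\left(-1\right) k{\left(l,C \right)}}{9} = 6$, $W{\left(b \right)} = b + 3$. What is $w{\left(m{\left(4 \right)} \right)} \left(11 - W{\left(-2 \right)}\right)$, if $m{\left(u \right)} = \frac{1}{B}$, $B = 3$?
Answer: $\frac{12800}{3} \approx 4266.7$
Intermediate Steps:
$W{\left(b \right)} = 3 + b$
$k{\left(l,C \right)} = -54$ ($k{\left(l,C \right)} = \left(-9\right) 6 = -54$)
$m{\left(u \right)} = \frac{1}{3}$
$w{\left(o \right)} = 432 - 16 o$ ($w{\left(o \right)} = - 8 \left(o + \left(o - 54\right)\right) = - 8 \left(o + \left(-54 + o\right)\right) = - 8 \left(-54 + 2 o\right) = 432 - 16 o$)
$w{\left(m{\left(4 \right)} \right)} \left(11 - W{\left(-2 \right)}\right) = \left(432 - \frac{16}{3}\right) \left(11 - \left(3 - 2\right)\right) = \left(432 - \frac{16}{3}\right) \left(11 - 1\right) = \frac{1280 \left(11 - 1\right)}{3} = \frac{1280}{3} \cdot 10 = \frac{12800}{3}$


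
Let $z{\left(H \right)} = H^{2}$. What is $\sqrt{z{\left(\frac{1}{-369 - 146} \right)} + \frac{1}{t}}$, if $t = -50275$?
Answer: $\frac{i \sqrt{17290578}}{1035665} \approx 0.004015 i$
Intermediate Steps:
$\sqrt{z{\left(\frac{1}{-369 - 146} \right)} + \frac{1}{t}} = \sqrt{\left(\frac{1}{-369 - 146}\right)^{2} + \frac{1}{-50275}} = \sqrt{\left(\frac{1}{-515}\right)^{2} - \frac{1}{50275}} = \sqrt{\left(- \frac{1}{515}\right)^{2} - \frac{1}{50275}} = \sqrt{\frac{1}{265225} - \frac{1}{50275}} = \sqrt{- \frac{8598}{533367475}} = \frac{i \sqrt{17290578}}{1035665}$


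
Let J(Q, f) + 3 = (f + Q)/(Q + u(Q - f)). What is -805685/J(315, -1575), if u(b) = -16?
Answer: 240899815/2157 ≈ 1.1168e+5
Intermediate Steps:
J(Q, f) = -3 + (Q + f)/(-16 + Q) (J(Q, f) = -3 + (f + Q)/(Q - 16) = -3 + (Q + f)/(-16 + Q))
-805685/J(315, -1575) = -805685*(-16 + 315)/(48 - 1575 - 2*315) = -805685*299/(48 - 1575 - 630) = -805685/((1/299)*(-2157)) = -805685/(-2157/299) = -805685*(-299/2157) = 240899815/2157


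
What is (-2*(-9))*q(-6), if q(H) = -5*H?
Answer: 540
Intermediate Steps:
(-2*(-9))*q(-6) = (-2*(-9))*(-5*(-6)) = 18*30 = 540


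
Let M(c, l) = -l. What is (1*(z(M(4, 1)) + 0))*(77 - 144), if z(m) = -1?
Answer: 67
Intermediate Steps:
(1*(z(M(4, 1)) + 0))*(77 - 144) = (1*(-1 + 0))*(77 - 144) = (1*(-1))*(-67) = -1*(-67) = 67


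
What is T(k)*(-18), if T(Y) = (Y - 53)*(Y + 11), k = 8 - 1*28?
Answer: -11826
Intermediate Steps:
k = -20 (k = 8 - 28 = -20)
T(Y) = (-53 + Y)*(11 + Y)
T(k)*(-18) = (-583 + (-20)² - 42*(-20))*(-18) = (-583 + 400 + 840)*(-18) = 657*(-18) = -11826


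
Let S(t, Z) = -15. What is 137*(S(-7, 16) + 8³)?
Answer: 68089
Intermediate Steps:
137*(S(-7, 16) + 8³) = 137*(-15 + 8³) = 137*(-15 + 512) = 137*497 = 68089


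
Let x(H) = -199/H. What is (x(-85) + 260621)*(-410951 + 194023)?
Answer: -4805602513152/85 ≈ -5.6536e+10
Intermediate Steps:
(x(-85) + 260621)*(-410951 + 194023) = (-199/(-85) + 260621)*(-410951 + 194023) = (-199*(-1/85) + 260621)*(-216928) = (199/85 + 260621)*(-216928) = (22152984/85)*(-216928) = -4805602513152/85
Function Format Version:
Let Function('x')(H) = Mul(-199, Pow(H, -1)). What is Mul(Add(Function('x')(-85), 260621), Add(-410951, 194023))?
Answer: Rational(-4805602513152, 85) ≈ -5.6536e+10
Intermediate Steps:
Mul(Add(Function('x')(-85), 260621), Add(-410951, 194023)) = Mul(Add(Mul(-199, Pow(-85, -1)), 260621), Add(-410951, 194023)) = Mul(Add(Mul(-199, Rational(-1, 85)), 260621), -216928) = Mul(Add(Rational(199, 85), 260621), -216928) = Mul(Rational(22152984, 85), -216928) = Rational(-4805602513152, 85)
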